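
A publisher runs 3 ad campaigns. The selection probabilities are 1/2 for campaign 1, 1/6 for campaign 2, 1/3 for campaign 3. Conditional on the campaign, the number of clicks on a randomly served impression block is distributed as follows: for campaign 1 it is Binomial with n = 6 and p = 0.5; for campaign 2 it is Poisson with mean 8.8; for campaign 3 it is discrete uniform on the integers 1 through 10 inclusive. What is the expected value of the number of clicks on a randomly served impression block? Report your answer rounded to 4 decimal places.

4.8000

Component means — 1: 3; 2: 8.8; 3: 5.5.
E[X] = 0.5·3 + 0.166667·8.8 + 0.333333·5.5 = 4.8.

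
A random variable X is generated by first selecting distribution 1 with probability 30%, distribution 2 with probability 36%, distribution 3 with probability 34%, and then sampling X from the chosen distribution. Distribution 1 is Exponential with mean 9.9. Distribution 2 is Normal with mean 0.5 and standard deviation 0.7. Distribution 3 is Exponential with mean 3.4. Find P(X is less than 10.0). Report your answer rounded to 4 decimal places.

0.8728

Conditional on each component, P(X < 10.0): 1: 0.635818; 2: 1; 3: 0.947196.
By total probability, P(X < 10.0) = 0.3·0.635818 + 0.36·1 + 0.34·0.947196 = 0.872792.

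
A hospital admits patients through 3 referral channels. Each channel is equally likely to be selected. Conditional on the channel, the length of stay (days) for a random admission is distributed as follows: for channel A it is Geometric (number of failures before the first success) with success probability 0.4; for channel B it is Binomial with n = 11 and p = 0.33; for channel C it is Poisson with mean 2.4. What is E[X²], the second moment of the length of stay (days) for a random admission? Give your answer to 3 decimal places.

For each component E[X²] = Var + (mean)², giving A: 6; B: 15.609; C: 8.16.
Overall E[X²] = 0.333333·6 + 0.333333·15.609 + 0.333333·8.16 = 9.923.

9.923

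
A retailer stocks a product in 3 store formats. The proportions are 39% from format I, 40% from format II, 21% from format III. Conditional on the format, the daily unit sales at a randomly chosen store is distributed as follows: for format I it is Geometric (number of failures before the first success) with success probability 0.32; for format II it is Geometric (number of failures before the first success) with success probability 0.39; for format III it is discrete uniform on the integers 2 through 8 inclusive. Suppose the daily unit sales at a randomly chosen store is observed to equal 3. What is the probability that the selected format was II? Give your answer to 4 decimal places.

Likelihoods P(X=3 | ·): I: 0.100618; II: 0.0885226; III: 0.142857.
Posterior ∝ prior × likelihood. Numerator for II: 0.4·0.0885226 = 0.035409.
Normalizing constant: 0.39·0.100618 + 0.4·0.0885226 + 0.21·0.142857 = 0.10465.
P(II | observation) = 0.035409 / 0.10465 = 0.338356.

0.3384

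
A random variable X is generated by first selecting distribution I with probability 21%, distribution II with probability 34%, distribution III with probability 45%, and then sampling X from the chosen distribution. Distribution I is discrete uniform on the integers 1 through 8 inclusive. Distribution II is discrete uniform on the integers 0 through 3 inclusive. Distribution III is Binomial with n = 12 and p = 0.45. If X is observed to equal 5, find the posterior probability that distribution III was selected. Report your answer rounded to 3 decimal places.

0.792

Likelihoods P(X=5 | ·): I: 0.125; II: 0; III: 0.222498.
Posterior ∝ prior × likelihood. Numerator for III: 0.45·0.222498 = 0.100124.
Normalizing constant: 0.21·0.125 + 0.34·0 + 0.45·0.222498 = 0.126374.
P(III | observation) = 0.100124 / 0.126374 = 0.792284.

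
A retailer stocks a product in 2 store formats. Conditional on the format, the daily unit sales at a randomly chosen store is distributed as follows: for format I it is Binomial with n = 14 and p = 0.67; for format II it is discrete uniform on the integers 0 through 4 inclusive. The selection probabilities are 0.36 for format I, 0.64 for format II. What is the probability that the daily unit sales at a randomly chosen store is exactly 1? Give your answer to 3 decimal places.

Conditional on each format, P(X = 1): I: 5.16279e-06; II: 0.2.
By total probability, P(X = 1) = 0.36·5.16279e-06 + 0.64·0.2 = 0.128002.

0.128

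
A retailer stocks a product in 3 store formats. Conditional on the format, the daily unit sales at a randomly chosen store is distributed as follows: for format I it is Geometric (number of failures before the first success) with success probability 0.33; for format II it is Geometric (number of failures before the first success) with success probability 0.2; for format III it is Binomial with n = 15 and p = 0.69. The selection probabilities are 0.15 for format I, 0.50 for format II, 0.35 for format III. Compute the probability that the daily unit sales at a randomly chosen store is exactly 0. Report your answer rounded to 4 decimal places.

Conditional on each format, P(X = 0): I: 0.33; II: 0.2; III: 2.34653e-08.
By total probability, P(X = 0) = 0.15·0.33 + 0.5·0.2 + 0.35·2.34653e-08 = 0.1495.

0.1495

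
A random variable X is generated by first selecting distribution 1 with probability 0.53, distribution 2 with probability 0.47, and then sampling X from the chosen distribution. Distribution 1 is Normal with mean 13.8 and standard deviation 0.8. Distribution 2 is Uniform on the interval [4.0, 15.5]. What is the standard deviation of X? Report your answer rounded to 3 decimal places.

3.099

Per component, 1: μ=13.8, E[X²]=191.08; 2: μ=9.75, E[X²]=106.083.
E[X] = 0.53·13.8 + 0.47·9.75 = 11.8965.
E[X²] = 0.53·191.08 + 0.47·106.083 = 151.132.
Var(X) = E[X²] − (E[X])² = 151.132 − 141.527 = 9.60485.
SD(X) = √9.60485 = 3.09917.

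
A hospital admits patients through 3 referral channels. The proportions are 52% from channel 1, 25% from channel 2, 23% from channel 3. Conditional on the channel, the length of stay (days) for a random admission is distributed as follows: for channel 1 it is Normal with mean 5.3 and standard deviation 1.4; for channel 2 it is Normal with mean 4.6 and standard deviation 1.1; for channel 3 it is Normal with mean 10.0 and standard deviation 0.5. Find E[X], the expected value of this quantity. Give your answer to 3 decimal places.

6.206

Component means — 1: 5.3; 2: 4.6; 3: 10.
E[X] = 0.52·5.3 + 0.25·4.6 + 0.23·10 = 6.206.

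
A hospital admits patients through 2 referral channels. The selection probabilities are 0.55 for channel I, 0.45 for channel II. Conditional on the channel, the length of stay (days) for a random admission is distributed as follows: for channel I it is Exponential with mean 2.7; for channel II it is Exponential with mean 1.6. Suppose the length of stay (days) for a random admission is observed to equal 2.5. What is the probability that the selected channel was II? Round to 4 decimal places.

0.4221

Likelihoods f(2.5 | ·): I: 0.146728; II: 0.131007.
Posterior ∝ prior × likelihood. Numerator for II: 0.45·0.131007 = 0.0589532.
Normalizing constant: 0.55·0.146728 + 0.45·0.131007 = 0.139653.
P(II | observation) = 0.0589532 / 0.139653 = 0.42214.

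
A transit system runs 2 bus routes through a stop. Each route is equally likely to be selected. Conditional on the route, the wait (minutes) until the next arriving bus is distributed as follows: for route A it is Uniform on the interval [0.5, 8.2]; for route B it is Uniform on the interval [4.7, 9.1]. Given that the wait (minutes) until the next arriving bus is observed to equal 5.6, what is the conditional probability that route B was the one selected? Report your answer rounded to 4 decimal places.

Likelihoods f(5.6 | ·): A: 0.12987; B: 0.227273.
Posterior ∝ prior × likelihood. Numerator for B: 0.5·0.227273 = 0.113636.
Normalizing constant: 0.5·0.12987 + 0.5·0.227273 = 0.178571.
P(B | observation) = 0.113636 / 0.178571 = 0.636364.

0.6364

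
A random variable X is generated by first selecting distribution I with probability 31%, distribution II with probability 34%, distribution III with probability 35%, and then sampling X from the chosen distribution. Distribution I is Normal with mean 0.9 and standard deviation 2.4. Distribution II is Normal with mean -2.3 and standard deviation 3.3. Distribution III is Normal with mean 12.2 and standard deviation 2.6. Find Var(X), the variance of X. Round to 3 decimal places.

47.808

Per component, I: μ=0.9, E[X²]=6.57; II: μ=-2.3, E[X²]=16.18; III: μ=12.2, E[X²]=155.6.
E[X] = 0.31·0.9 + 0.34·-2.3 + 0.35·12.2 = 3.767.
E[X²] = 0.31·6.57 + 0.34·16.18 + 0.35·155.6 = 61.9979.
Var(X) = E[X²] − (E[X])² = 61.9979 − 14.1903 = 47.8076.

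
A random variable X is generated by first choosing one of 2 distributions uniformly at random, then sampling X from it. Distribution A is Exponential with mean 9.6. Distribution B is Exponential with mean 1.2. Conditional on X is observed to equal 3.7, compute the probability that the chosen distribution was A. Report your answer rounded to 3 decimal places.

Likelihoods f(3.7 | ·): A: 0.0708507; B: 0.0381719.
Posterior ∝ prior × likelihood. Numerator for A: 0.5·0.0708507 = 0.0354254.
Normalizing constant: 0.5·0.0708507 + 0.5·0.0381719 = 0.0545113.
P(A | observation) = 0.0354254 / 0.0545113 = 0.649872.

0.650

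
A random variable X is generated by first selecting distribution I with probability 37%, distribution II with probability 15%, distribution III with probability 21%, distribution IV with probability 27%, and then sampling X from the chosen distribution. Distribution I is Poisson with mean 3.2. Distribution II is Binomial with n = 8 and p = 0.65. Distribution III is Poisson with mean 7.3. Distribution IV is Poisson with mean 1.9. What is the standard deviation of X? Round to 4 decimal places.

2.7264

Per component, I: μ=3.2, E[X²]=13.44; II: μ=5.2, E[X²]=28.86; III: μ=7.3, E[X²]=60.59; IV: μ=1.9, E[X²]=5.51.
E[X] = 0.37·3.2 + 0.15·5.2 + 0.21·7.3 + 0.27·1.9 = 4.01.
E[X²] = 0.37·13.44 + 0.15·28.86 + 0.21·60.59 + 0.27·5.51 = 23.5134.
Var(X) = E[X²] − (E[X])² = 23.5134 − 16.0801 = 7.4333.
SD(X) = √7.4333 = 2.72641.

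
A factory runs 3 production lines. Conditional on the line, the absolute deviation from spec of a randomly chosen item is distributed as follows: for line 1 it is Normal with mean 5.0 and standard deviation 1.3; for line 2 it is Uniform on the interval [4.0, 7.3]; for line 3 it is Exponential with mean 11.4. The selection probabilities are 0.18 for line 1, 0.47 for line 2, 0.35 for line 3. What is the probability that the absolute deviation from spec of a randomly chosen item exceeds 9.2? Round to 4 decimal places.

0.1563

Conditional on each line, P(X > 9.2): 1: 0.000617288; 2: 0; 3: 0.446187.
By total probability, P(X > 9.2) = 0.18·0.000617288 + 0.47·0 + 0.35·0.446187 = 0.156276.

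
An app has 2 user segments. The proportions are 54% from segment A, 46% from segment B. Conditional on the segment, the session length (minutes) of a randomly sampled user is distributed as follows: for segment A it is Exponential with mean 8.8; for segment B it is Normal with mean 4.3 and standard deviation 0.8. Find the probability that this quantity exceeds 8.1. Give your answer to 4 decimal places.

0.2151

Conditional on each segment, P(X > 8.1): A: 0.398338; B: 1.01708e-06.
By total probability, P(X > 8.1) = 0.54·0.398338 + 0.46·1.01708e-06 = 0.215103.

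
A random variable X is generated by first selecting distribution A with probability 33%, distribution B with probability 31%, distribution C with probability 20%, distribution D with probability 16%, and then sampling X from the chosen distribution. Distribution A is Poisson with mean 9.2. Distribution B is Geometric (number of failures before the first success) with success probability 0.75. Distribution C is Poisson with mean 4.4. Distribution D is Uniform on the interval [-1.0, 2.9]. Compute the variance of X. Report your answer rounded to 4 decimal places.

Per component, A: μ=9.2, E[X²]=93.84; B: μ=0.333333, E[X²]=0.555556; C: μ=4.4, E[X²]=23.76; D: μ=0.95, E[X²]=2.17.
E[X] = 0.33·9.2 + 0.31·0.333333 + 0.2·4.4 + 0.16·0.95 = 4.17133.
E[X²] = 0.33·93.84 + 0.31·0.555556 + 0.2·23.76 + 0.16·2.17 = 36.2386.
Var(X) = E[X²] − (E[X])² = 36.2386 − 17.4 = 18.8386.

18.8386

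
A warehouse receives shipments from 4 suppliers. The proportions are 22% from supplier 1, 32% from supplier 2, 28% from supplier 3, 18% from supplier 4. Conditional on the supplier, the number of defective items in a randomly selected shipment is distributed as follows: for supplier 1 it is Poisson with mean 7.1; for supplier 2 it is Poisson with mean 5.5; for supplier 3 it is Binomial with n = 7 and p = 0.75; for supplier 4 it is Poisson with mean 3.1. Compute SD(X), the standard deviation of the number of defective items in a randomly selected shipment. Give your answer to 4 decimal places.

Per component, 1: μ=7.1, E[X²]=57.51; 2: μ=5.5, E[X²]=35.75; 3: μ=5.25, E[X²]=28.875; 4: μ=3.1, E[X²]=12.71.
E[X] = 0.22·7.1 + 0.32·5.5 + 0.28·5.25 + 0.18·3.1 = 5.35.
E[X²] = 0.22·57.51 + 0.32·35.75 + 0.28·28.875 + 0.18·12.71 = 34.465.
Var(X) = E[X²] − (E[X])² = 34.465 − 28.6225 = 5.8425.
SD(X) = √5.8425 = 2.41713.

2.4171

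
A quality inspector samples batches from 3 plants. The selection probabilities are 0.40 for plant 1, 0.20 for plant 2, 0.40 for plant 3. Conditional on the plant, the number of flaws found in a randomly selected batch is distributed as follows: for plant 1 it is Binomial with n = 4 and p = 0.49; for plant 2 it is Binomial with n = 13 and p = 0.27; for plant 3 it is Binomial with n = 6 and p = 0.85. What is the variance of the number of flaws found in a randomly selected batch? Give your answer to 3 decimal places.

3.190

Per component, 1: μ=1.96, E[X²]=4.8412; 2: μ=3.51, E[X²]=14.8824; 3: μ=5.1, E[X²]=26.775.
E[X] = 0.4·1.96 + 0.2·3.51 + 0.4·5.1 = 3.526.
E[X²] = 0.4·4.8412 + 0.2·14.8824 + 0.4·26.775 = 15.623.
Var(X) = E[X²] − (E[X])² = 15.623 − 12.4327 = 3.19028.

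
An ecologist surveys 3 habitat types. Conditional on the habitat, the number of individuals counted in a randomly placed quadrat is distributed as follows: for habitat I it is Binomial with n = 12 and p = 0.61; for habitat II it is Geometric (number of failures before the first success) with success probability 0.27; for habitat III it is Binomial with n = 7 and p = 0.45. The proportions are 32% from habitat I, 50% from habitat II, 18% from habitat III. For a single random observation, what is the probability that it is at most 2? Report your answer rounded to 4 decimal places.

Conditional on each habitat, P(X ≤ 2): I: 0.00224394; II: 0.610983; III: 0.31644.
By total probability, P(X ≤ 2) = 0.32·0.00224394 + 0.5·0.610983 + 0.18·0.31644 = 0.363169.

0.3632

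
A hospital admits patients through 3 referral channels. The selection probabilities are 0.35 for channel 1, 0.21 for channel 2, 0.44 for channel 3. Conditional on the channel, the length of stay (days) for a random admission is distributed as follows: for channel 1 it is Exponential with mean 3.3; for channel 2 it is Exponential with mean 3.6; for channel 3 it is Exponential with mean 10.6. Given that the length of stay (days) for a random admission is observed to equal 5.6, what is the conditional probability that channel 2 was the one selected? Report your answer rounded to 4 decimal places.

0.2190

Likelihoods f(5.6 | ·): 1: 0.0555267; 2: 0.0586311; 3: 0.0556231.
Posterior ∝ prior × likelihood. Numerator for 2: 0.21·0.0586311 = 0.0123125.
Normalizing constant: 0.35·0.0555267 + 0.21·0.0586311 + 0.44·0.0556231 = 0.0562211.
P(2 | observation) = 0.0123125 / 0.0562211 = 0.219002.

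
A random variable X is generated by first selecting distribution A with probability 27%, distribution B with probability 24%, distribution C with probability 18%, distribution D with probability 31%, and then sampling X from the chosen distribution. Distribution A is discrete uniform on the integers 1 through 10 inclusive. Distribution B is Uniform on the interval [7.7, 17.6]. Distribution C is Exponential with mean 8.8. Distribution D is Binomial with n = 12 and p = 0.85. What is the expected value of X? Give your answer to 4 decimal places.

9.2670

Component means — A: 5.5; B: 12.65; C: 8.8; D: 10.2.
E[X] = 0.27·5.5 + 0.24·12.65 + 0.18·8.8 + 0.31·10.2 = 9.267.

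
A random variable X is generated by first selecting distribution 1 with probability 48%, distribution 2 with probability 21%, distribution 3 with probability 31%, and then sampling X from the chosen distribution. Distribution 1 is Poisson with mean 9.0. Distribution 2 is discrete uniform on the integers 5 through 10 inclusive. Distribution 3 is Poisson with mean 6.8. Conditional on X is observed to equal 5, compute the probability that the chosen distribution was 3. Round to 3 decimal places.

0.395

Likelihoods P(X=5 | ·): 1: 0.0607269; 2: 0.166667; 3: 0.134946.
Posterior ∝ prior × likelihood. Numerator for 3: 0.31·0.134946 = 0.0418333.
Normalizing constant: 0.48·0.0607269 + 0.21·0.166667 + 0.31·0.134946 = 0.105982.
P(3 | observation) = 0.0418333 / 0.105982 = 0.39472.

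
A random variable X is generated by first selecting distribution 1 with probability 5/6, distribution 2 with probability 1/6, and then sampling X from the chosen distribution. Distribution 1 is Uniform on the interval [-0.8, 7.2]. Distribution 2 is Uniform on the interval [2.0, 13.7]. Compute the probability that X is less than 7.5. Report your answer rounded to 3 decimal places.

Conditional on each component, P(X < 7.5): 1: 1; 2: 0.470085.
By total probability, P(X < 7.5) = 0.833333·1 + 0.166667·0.470085 = 0.911681.

0.912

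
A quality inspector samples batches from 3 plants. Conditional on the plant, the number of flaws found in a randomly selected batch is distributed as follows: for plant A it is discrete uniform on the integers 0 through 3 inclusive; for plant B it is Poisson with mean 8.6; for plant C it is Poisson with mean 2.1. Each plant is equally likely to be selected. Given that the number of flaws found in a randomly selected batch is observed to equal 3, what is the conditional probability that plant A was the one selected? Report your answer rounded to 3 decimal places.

Likelihoods P(X=3 | ·): A: 0.25; B: 0.0195169; C: 0.189011.
Posterior ∝ prior × likelihood. Numerator for A: 0.333333·0.25 = 0.0833333.
Normalizing constant: 0.333333·0.25 + 0.333333·0.0195169 + 0.333333·0.189011 = 0.152843.
P(A | observation) = 0.0833333 / 0.152843 = 0.545222.

0.545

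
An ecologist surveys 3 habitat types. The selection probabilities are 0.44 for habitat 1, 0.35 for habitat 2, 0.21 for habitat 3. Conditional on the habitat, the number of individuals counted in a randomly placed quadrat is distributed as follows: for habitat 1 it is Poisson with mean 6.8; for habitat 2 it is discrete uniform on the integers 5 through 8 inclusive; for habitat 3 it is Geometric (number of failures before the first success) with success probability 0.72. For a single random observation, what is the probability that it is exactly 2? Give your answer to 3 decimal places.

Conditional on each habitat, P(X = 2): 1: 0.0257505; 2: 0; 3: 0.056448.
By total probability, P(X = 2) = 0.44·0.0257505 + 0.35·0 + 0.21·0.056448 = 0.0231843.

0.023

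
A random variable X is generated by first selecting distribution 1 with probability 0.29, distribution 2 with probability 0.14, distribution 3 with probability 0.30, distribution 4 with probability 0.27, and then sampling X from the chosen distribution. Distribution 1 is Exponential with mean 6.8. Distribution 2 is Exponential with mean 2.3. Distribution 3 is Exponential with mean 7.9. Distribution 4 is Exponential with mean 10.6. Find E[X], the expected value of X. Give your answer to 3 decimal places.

Component means — 1: 6.8; 2: 2.3; 3: 7.9; 4: 10.6.
E[X] = 0.29·6.8 + 0.14·2.3 + 0.3·7.9 + 0.27·10.6 = 7.526.

7.526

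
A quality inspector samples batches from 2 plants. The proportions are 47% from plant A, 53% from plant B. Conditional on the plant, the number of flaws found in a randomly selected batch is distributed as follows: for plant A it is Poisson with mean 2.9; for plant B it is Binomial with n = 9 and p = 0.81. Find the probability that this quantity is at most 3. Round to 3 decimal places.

0.316

Conditional on each plant, P(X ≤ 3): A: 0.669623; B: 0.00232401.
By total probability, P(X ≤ 3) = 0.47·0.669623 + 0.53·0.00232401 = 0.315955.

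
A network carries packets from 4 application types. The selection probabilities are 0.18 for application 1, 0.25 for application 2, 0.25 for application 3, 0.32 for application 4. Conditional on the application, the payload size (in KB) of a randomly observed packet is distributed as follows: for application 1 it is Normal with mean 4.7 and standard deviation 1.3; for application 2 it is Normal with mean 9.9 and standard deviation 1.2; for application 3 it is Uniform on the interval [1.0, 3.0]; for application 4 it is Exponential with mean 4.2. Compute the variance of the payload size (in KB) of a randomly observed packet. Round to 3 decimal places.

Per component, 1: μ=4.7, E[X²]=23.78; 2: μ=9.9, E[X²]=99.45; 3: μ=2, E[X²]=4.33333; 4: μ=4.2, E[X²]=35.28.
E[X] = 0.18·4.7 + 0.25·9.9 + 0.25·2 + 0.32·4.2 = 5.165.
E[X²] = 0.18·23.78 + 0.25·99.45 + 0.25·4.33333 + 0.32·35.28 = 41.5158.
Var(X) = E[X²] − (E[X])² = 41.5158 − 26.6772 = 14.8386.

14.839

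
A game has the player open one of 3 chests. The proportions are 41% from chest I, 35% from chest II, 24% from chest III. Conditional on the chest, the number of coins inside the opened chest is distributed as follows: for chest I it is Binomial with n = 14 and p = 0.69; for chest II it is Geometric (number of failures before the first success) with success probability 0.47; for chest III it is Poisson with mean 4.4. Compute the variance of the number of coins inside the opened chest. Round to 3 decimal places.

Per component, I: μ=9.66, E[X²]=96.3102; II: μ=1.12766, E[X²]=3.67089; III: μ=4.4, E[X²]=23.76.
E[X] = 0.41·9.66 + 0.35·1.12766 + 0.24·4.4 = 5.41128.
E[X²] = 0.41·96.3102 + 0.35·3.67089 + 0.24·23.76 = 46.4744.
Var(X) = E[X²] − (E[X])² = 46.4744 − 29.282 = 17.1924.

17.192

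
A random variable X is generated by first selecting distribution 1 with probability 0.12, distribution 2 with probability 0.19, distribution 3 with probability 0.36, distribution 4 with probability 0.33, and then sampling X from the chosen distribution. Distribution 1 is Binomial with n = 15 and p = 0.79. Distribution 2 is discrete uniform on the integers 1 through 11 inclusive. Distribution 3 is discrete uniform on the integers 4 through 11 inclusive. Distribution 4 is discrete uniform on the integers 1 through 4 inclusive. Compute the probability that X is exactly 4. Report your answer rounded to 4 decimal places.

Conditional on each component, P(X = 4): 1: 1.86232e-05; 2: 0.0909091; 3: 0.125; 4: 0.25.
By total probability, P(X = 4) = 0.12·1.86232e-05 + 0.19·0.0909091 + 0.36·0.125 + 0.33·0.25 = 0.144775.

0.1448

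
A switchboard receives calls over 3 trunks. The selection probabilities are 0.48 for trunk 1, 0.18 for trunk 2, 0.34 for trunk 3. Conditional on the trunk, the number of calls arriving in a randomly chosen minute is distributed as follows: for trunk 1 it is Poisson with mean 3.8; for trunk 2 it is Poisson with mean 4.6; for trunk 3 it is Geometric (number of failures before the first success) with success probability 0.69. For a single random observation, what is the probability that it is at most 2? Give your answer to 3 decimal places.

0.488

Conditional on each trunk, P(X ≤ 2): 1: 0.268897; 2: 0.162639; 3: 0.970209.
By total probability, P(X ≤ 2) = 0.48·0.268897 + 0.18·0.162639 + 0.34·0.970209 = 0.488216.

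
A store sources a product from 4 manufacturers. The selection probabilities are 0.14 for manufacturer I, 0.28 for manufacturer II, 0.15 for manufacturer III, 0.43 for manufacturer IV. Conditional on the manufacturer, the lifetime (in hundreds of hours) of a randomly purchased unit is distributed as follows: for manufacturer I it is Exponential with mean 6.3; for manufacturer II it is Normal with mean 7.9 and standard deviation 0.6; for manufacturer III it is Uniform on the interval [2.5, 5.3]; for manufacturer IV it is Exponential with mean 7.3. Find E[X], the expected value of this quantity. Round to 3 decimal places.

6.818

Component means — I: 6.3; II: 7.9; III: 3.9; IV: 7.3.
E[X] = 0.14·6.3 + 0.28·7.9 + 0.15·3.9 + 0.43·7.3 = 6.818.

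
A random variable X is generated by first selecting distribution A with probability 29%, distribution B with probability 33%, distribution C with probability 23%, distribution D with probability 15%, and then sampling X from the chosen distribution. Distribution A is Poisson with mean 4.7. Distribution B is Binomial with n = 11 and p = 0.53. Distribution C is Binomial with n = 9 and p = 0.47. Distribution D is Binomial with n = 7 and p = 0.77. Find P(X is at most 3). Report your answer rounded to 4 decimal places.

0.1967

Conditional on each component, P(X ≤ 3): A: 0.309684; B: 0.0790955; C: 0.316352; D: 0.0535606.
By total probability, P(X ≤ 3) = 0.29·0.309684 + 0.33·0.0790955 + 0.23·0.316352 + 0.15·0.0535606 = 0.196705.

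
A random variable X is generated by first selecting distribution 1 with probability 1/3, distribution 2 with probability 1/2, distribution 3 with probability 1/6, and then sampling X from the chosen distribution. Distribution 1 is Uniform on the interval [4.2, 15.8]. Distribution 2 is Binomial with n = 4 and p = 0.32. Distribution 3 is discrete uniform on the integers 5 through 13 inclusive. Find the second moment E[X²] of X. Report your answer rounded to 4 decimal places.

52.9366

For each component E[X²] = Var + (mean)², giving 1: 111.213; 2: 2.5088; 3: 87.6667.
Overall E[X²] = 0.333333·111.213 + 0.5·2.5088 + 0.166667·87.6667 = 52.9366.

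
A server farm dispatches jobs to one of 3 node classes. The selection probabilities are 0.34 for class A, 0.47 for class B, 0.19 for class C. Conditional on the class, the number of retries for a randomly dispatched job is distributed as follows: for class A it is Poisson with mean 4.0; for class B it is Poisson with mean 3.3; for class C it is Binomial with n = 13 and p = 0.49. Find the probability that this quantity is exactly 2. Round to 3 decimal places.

Conditional on each class, P(X = 2): A: 0.146525; B: 0.200829; C: 0.01137.
By total probability, P(X = 2) = 0.34·0.146525 + 0.47·0.200829 + 0.19·0.01137 = 0.146368.

0.146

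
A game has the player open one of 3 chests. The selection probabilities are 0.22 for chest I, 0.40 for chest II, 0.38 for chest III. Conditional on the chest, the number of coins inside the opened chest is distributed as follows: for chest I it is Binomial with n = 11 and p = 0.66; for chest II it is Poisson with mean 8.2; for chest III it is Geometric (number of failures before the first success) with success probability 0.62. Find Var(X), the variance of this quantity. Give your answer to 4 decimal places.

16.7200

Per component, I: μ=7.26, E[X²]=55.176; II: μ=8.2, E[X²]=75.44; III: μ=0.612903, E[X²]=1.3642.
E[X] = 0.22·7.26 + 0.4·8.2 + 0.38·0.612903 = 5.1101.
E[X²] = 0.22·55.176 + 0.4·75.44 + 0.38·1.3642 = 42.8331.
Var(X) = E[X²] − (E[X])² = 42.8331 − 26.1132 = 16.72.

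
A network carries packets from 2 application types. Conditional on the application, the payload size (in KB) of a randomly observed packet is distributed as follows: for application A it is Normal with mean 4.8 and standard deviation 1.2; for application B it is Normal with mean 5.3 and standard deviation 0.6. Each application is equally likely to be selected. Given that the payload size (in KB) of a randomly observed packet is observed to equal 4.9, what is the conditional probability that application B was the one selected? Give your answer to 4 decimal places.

Likelihoods f(4.9 | ·): A: 0.3313; B: 0.532413.
Posterior ∝ prior × likelihood. Numerator for B: 0.5·0.532413 = 0.266207.
Normalizing constant: 0.5·0.3313 + 0.5·0.532413 = 0.431856.
P(B | observation) = 0.266207 / 0.431856 = 0.616424.

0.6164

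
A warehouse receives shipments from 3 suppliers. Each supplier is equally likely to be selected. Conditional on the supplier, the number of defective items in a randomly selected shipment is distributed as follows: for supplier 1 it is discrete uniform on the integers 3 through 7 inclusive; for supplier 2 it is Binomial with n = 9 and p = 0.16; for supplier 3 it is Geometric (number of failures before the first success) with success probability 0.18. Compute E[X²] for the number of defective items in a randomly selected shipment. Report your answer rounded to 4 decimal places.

For each component E[X²] = Var + (mean)², giving 1: 27; 2: 3.2832; 3: 46.0617.
Overall E[X²] = 0.333333·27 + 0.333333·3.2832 + 0.333333·46.0617 = 25.4483.

25.4483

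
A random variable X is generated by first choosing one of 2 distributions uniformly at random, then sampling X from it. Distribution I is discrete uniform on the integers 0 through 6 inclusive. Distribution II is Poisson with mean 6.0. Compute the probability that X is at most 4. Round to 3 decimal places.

Conditional on each component, P(X ≤ 4): I: 0.714286; II: 0.285057.
By total probability, P(X ≤ 4) = 0.5·0.714286 + 0.5·0.285057 = 0.499671.

0.500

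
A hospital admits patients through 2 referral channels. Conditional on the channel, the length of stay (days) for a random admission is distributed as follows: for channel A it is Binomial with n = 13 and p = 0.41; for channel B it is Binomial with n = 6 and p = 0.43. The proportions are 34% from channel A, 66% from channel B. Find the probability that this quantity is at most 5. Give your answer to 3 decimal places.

Conditional on each channel, P(X ≤ 5): A: 0.544784; B: 0.993679.
By total probability, P(X ≤ 5) = 0.34·0.544784 + 0.66·0.993679 = 0.841055.

0.841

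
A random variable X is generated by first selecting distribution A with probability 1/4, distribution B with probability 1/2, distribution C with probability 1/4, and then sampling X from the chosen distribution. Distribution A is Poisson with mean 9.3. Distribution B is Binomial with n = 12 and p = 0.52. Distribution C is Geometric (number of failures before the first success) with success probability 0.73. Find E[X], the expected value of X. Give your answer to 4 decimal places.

5.5375

Component means — A: 9.3; B: 6.24; C: 0.369863.
E[X] = 0.25·9.3 + 0.5·6.24 + 0.25·0.369863 = 5.53747.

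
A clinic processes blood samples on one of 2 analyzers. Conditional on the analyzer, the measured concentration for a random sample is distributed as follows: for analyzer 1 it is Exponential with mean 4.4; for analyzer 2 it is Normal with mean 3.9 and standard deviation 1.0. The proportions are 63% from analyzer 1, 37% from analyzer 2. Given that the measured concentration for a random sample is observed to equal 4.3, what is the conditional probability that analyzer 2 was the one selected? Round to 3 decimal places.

Likelihoods f(4.3 | ·): 1: 0.0855309; 2: 0.36827.
Posterior ∝ prior × likelihood. Numerator for 2: 0.37·0.36827 = 0.13626.
Normalizing constant: 0.63·0.0855309 + 0.37·0.36827 = 0.190144.
P(2 | observation) = 0.13626 / 0.190144 = 0.716613.

0.717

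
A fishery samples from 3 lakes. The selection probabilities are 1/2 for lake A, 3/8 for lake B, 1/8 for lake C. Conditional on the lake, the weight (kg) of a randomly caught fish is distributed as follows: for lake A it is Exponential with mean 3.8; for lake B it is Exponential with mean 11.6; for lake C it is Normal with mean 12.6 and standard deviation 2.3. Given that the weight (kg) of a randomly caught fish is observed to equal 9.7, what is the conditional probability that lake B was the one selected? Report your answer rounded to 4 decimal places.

0.4115

Likelihoods f(9.7 | ·): A: 0.0204938; B: 0.0373579; C: 0.0783363.
Posterior ∝ prior × likelihood. Numerator for B: 0.375·0.0373579 = 0.0140092.
Normalizing constant: 0.5·0.0204938 + 0.375·0.0373579 + 0.125·0.0783363 = 0.0340481.
P(B | observation) = 0.0140092 / 0.0340481 = 0.411453.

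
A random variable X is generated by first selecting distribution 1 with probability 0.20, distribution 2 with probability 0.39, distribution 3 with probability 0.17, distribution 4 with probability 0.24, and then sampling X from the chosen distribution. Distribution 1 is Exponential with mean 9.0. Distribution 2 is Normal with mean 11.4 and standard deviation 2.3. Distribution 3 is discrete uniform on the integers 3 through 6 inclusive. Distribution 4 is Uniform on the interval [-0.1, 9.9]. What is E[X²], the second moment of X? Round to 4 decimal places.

96.5649

For each component E[X²] = Var + (mean)², giving 1: 162; 2: 135.25; 3: 21.5; 4: 32.3433.
Overall E[X²] = 0.2·162 + 0.39·135.25 + 0.17·21.5 + 0.24·32.3433 = 96.5649.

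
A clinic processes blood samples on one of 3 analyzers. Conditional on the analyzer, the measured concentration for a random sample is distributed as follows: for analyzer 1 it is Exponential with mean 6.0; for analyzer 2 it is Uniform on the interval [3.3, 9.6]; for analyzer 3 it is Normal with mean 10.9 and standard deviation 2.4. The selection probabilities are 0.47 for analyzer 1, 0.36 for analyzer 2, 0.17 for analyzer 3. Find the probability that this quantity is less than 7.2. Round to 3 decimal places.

0.562

Conditional on each analyzer, P(X < 7.2): 1: 0.698806; 2: 0.619048; 3: 0.0615773.
By total probability, P(X < 7.2) = 0.47·0.698806 + 0.36·0.619048 + 0.17·0.0615773 = 0.561764.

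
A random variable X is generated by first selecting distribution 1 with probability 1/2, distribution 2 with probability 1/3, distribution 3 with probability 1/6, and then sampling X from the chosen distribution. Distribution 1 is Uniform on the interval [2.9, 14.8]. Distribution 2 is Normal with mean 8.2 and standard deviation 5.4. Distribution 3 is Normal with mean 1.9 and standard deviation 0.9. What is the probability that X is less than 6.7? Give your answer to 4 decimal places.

0.4565

Conditional on each component, P(X < 6.7): 1: 0.319328; 2: 0.390591; 3: 1.
By total probability, P(X < 6.7) = 0.5·0.319328 + 0.333333·0.390591 + 0.166667·1 = 0.456528.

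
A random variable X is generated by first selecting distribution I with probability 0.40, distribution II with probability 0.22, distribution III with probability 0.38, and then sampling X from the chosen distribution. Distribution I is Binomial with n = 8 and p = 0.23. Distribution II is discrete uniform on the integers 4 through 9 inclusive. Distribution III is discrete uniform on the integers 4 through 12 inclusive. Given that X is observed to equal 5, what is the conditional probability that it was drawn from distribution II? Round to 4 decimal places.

0.4290

Likelihoods P(X=5 | ·): I: 0.0164551; II: 0.166667; III: 0.111111.
Posterior ∝ prior × likelihood. Numerator for II: 0.22·0.166667 = 0.0366667.
Normalizing constant: 0.4·0.0164551 + 0.22·0.166667 + 0.38·0.111111 = 0.0854709.
P(II | observation) = 0.0366667 / 0.0854709 = 0.428996.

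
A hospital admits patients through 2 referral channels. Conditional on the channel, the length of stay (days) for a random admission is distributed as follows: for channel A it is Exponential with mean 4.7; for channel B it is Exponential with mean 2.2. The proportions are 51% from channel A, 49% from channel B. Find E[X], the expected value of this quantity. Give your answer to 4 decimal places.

3.4750

Component means — A: 4.7; B: 2.2.
E[X] = 0.51·4.7 + 0.49·2.2 = 3.475.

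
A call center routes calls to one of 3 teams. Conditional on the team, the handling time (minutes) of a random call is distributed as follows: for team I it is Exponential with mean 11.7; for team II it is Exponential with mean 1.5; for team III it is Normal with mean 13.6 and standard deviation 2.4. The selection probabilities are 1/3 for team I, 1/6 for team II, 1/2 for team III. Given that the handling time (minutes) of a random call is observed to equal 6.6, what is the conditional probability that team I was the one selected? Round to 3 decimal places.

Likelihoods f(6.6 | ·): I: 0.0486214; II: 0.00818489; III: 0.00236287.
Posterior ∝ prior × likelihood. Numerator for I: 0.333333·0.0486214 = 0.0162071.
Normalizing constant: 0.333333·0.0486214 + 0.166667·0.00818489 + 0.5·0.00236287 = 0.0187527.
P(I | observation) = 0.0162071 / 0.0187527 = 0.864255.

0.864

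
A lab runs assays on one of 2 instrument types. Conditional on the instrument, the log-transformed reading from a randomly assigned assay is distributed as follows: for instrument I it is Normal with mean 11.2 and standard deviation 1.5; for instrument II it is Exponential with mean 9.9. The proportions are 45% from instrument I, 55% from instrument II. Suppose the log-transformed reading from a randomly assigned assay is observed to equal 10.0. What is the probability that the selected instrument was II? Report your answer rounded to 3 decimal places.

0.189

Likelihoods f(10.0 | ·): I: 0.193128; II: 0.0367861.
Posterior ∝ prior × likelihood. Numerator for II: 0.55·0.0367861 = 0.0202323.
Normalizing constant: 0.45·0.193128 + 0.55·0.0367861 = 0.10714.
P(II | observation) = 0.0202323 / 0.10714 = 0.188841.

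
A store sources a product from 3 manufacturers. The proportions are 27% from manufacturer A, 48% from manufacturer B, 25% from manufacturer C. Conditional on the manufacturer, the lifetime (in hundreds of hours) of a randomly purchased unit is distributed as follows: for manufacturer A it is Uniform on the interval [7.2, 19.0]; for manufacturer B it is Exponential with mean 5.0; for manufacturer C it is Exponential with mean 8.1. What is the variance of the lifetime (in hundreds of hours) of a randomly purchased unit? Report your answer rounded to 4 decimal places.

42.8792

Per component, A: μ=13.1, E[X²]=183.213; B: μ=5, E[X²]=50; C: μ=8.1, E[X²]=131.22.
E[X] = 0.27·13.1 + 0.48·5 + 0.25·8.1 = 7.962.
E[X²] = 0.27·183.213 + 0.48·50 + 0.25·131.22 = 106.273.
Var(X) = E[X²] − (E[X])² = 106.273 − 63.3934 = 42.8792.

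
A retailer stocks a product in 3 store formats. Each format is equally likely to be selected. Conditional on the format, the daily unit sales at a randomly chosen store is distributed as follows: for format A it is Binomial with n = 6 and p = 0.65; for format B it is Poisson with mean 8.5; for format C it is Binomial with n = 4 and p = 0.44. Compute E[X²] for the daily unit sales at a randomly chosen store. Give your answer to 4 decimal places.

For each component E[X²] = Var + (mean)², giving A: 16.575; B: 80.75; C: 4.0832.
Overall E[X²] = 0.333333·16.575 + 0.333333·80.75 + 0.333333·4.0832 = 33.8027.

33.8027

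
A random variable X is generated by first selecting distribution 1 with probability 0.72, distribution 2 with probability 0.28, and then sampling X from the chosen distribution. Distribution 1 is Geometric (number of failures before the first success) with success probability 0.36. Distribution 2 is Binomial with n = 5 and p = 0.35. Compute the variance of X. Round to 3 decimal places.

Per component, 1: μ=1.77778, E[X²]=8.09877; 2: μ=1.75, E[X²]=4.2.
E[X] = 0.72·1.77778 + 0.28·1.75 = 1.77.
E[X²] = 0.72·8.09877 + 0.28·4.2 = 7.00711.
Var(X) = E[X²] − (E[X])² = 7.00711 − 3.1329 = 3.87421.

3.874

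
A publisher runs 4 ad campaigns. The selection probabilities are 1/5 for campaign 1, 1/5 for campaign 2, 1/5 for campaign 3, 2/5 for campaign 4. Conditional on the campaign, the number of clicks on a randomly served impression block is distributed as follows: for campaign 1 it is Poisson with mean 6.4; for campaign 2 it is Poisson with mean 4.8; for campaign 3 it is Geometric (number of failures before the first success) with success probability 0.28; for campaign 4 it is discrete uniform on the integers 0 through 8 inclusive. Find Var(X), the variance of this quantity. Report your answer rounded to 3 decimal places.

Per component, 1: μ=6.4, E[X²]=47.36; 2: μ=4.8, E[X²]=27.84; 3: μ=2.57143, E[X²]=15.7959; 4: μ=4, E[X²]=22.6667.
E[X] = 0.2·6.4 + 0.2·4.8 + 0.2·2.57143 + 0.4·4 = 4.35429.
E[X²] = 0.2·47.36 + 0.2·27.84 + 0.2·15.7959 + 0.4·22.6667 = 27.2659.
Var(X) = E[X²] − (E[X])² = 27.2659 − 18.9598 = 8.30605.

8.306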